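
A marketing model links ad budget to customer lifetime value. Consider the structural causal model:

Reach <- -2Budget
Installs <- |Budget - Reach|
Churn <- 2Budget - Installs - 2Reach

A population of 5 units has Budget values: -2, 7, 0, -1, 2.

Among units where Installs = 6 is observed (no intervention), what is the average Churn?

-6

Conditioning on Installs=6 selects the 2 unit(s) with Budget ∈ {-2, 2}. Their Churn values: -18, 6. Mean = -6.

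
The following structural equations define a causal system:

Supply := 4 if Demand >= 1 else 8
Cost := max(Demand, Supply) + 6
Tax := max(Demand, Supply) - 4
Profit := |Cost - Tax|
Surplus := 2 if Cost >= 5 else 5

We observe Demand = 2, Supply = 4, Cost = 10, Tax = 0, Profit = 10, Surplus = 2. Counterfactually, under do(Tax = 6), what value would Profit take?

Intervening sets Tax = 6 and removes its equation (Tax := max(Demand, Supply) - 4).
Supply = 4 if Demand >= 1 else 8  [with Demand=2]  = 4
Cost = max(Demand, Supply) + 6  [with Demand=2, Supply=4]  = 10
Profit = |Cost - Tax|  [with Cost=10, Tax=6]  = 4

4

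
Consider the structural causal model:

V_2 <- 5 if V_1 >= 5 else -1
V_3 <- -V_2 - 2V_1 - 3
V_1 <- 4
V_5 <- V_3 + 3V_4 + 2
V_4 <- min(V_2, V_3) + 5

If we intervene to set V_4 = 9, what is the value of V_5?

19

Intervening sets V_4 = 9 and removes its equation (V_4 <- min(V_2, V_3) + 5).
V_2 = 5 if V_1 >= 5 else -1  [with V_1=4]  = -1
V_3 = -V_2 - 2V_1 - 3  [with V_2=-1, V_1=4]  = -10
V_5 = V_3 + 3V_4 + 2  [with V_3=-10, V_4=9]  = 19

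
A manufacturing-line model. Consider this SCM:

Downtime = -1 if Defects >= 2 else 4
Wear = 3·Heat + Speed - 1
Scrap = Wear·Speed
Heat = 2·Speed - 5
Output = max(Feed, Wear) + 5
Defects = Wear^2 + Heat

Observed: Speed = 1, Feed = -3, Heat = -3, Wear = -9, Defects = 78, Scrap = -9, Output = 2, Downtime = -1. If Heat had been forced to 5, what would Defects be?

do(Heat=5) replaces the equation Heat = 2·Speed - 5 with the constant Heat = 5.
Wear = 3·Heat + Speed - 1  [with Heat=5, Speed=1]  = 15
Defects = Wear^2 + Heat  [with Wear=15, Heat=5]  = 230

230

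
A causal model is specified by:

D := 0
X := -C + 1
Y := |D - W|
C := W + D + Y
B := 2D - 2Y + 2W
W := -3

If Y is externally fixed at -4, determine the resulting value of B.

do(Y=-4) replaces the equation Y := |D - W| with the constant Y = -4.
B = 2D - 2Y + 2W  [with D=0, Y=-4, W=-3]  = 2

2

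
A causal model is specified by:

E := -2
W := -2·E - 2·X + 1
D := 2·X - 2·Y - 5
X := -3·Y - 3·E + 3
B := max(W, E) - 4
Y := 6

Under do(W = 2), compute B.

-2

Intervening sets W = 2 and removes its equation (W := -2·E - 2·X + 1).
B = max(W, E) - 4  [with W=2, E=-2]  = -2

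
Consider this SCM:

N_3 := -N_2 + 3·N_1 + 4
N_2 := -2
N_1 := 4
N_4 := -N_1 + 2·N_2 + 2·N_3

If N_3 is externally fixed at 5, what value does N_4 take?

2

The intervention breaks the incoming arrows to N_3: N_3 := -N_2 + 3·N_1 + 4 no longer applies, and N_3 = 5.
N_4 = -N_1 + 2·N_2 + 2·N_3  [with N_1=4, N_2=-2, N_3=5]  = 2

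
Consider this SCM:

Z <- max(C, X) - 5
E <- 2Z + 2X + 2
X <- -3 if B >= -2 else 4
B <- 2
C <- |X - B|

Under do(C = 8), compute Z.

The intervention breaks the incoming arrows to C: C <- |X - B| no longer applies, and C = 8.
X = -3 if B >= -2 else 4  [with B=2]  = -3
Z = max(C, X) - 5  [with C=8, X=-3]  = 3

3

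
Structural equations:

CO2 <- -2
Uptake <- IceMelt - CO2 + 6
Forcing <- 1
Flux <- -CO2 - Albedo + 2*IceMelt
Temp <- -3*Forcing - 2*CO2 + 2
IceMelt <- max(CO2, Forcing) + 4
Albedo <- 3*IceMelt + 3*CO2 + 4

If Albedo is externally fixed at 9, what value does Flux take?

3

The intervention breaks the incoming arrows to Albedo: Albedo <- 3*IceMelt + 3*CO2 + 4 no longer applies, and Albedo = 9.
IceMelt = max(CO2, Forcing) + 4  [with CO2=-2, Forcing=1]  = 5
Flux = -CO2 - Albedo + 2*IceMelt  [with CO2=-2, Albedo=9, IceMelt=5]  = 3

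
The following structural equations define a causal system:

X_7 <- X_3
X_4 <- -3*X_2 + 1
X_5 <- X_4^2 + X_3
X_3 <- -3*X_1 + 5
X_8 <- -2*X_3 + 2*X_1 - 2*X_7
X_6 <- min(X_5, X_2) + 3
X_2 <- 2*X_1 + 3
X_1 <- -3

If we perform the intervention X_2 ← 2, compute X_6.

5

Under do(X_2=2), the mechanism X_2 <- 2*X_1 + 3 is discarded; X_2 is fixed at 2.
X_3 = -3*X_1 + 5  [with X_1=-3]  = 14
X_4 = -3*X_2 + 1  [with X_2=2]  = -5
X_5 = X_4^2 + X_3  [with X_4=-5, X_3=14]  = 39
X_6 = min(X_5, X_2) + 3  [with X_5=39, X_2=2]  = 5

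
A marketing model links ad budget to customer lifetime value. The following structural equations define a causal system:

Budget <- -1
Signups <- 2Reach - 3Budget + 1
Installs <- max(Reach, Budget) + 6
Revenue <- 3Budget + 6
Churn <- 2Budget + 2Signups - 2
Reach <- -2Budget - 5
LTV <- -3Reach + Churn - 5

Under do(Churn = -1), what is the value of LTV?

Under do(Churn=-1), the mechanism Churn <- 2Budget + 2Signups - 2 is discarded; Churn is fixed at -1.
Reach = -2Budget - 5  [with Budget=-1]  = -3
LTV = -3Reach + Churn - 5  [with Reach=-3, Churn=-1]  = 3

3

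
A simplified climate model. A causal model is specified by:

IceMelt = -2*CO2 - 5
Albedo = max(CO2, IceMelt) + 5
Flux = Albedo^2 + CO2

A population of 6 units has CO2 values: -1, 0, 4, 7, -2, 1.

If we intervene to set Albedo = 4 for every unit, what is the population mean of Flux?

do(Albedo=4) breaks Albedo's dependence on CO2. With Albedo=4 fixed, Flux across the units is 15, 16, 20, 23, 14, 17, mean 17.5.

17.5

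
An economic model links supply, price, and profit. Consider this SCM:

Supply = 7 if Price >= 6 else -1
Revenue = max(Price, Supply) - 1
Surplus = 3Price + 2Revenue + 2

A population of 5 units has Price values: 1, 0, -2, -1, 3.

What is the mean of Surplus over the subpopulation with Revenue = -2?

-6.5

Observing Revenue=-2 restricts to units where Revenue's equation naturally yields -2: Price ∈ {-2, -1}. In that subpopulation Surplus = -8, -5, mean -6.5.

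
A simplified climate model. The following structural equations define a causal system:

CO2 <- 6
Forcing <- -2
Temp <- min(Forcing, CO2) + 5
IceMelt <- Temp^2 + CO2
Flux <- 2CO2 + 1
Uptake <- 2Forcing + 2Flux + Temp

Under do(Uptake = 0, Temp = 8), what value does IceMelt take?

Under do(Uptake = 0, Temp = 8), each intervened variable's structural equation is replaced by its fixed value.
IceMelt = Temp^2 + CO2  [with Temp=8, CO2=6]  = 70

70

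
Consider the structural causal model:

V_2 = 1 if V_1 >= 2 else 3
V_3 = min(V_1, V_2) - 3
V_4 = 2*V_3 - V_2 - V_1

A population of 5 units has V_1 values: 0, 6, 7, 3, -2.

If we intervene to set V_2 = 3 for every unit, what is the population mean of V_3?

-1.6

do(V_2=3) breaks V_2's dependence on V_1. With V_2=3 fixed, V_3 across the units is -3, 0, 0, 0, -5, mean -1.6.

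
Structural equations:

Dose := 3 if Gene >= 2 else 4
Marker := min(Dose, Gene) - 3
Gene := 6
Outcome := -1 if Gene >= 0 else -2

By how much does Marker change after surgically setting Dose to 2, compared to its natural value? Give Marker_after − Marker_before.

The intervention breaks the incoming arrows to Dose: Dose := 3 if Gene >= 2 else 4 no longer applies, and Dose = 2.
Marker = min(Dose, Gene) - 3  [with Dose=2, Gene=6]  = -1
Without intervention: Dose = 3 if Gene >= 2 else 4  [with Gene=6]  = 3; Marker = min(Dose, Gene) - 3  [with Dose=3, Gene=6]  = 0.
Change = -1 − 0 = -1.

-1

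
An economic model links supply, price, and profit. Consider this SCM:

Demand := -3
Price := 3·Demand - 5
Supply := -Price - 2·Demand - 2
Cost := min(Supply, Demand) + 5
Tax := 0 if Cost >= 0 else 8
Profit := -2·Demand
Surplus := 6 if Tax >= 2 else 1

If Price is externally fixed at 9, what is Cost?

Under do(Price=9), the mechanism Price := 3·Demand - 5 is discarded; Price is fixed at 9.
Supply = -Price - 2·Demand - 2  [with Price=9, Demand=-3]  = -5
Cost = min(Supply, Demand) + 5  [with Supply=-5, Demand=-3]  = 0

0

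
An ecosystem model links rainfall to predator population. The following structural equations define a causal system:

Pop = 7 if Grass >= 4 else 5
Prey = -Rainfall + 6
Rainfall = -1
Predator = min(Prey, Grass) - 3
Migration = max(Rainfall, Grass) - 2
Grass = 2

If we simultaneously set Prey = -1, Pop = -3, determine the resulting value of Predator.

Setting Prey = -1, Pop = -3 by intervention discards those variables' equations.
Predator = min(Prey, Grass) - 3  [with Prey=-1, Grass=2]  = -4

-4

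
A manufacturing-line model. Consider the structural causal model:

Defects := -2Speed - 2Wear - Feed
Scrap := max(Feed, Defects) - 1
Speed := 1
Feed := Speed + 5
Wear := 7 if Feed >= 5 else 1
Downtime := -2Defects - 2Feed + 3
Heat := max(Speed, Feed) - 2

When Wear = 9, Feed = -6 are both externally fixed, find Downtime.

Under do(Wear = 9, Feed = -6), each intervened variable's structural equation is replaced by its fixed value.
Defects = -2Speed - 2Wear - Feed  [with Speed=1, Wear=9, Feed=-6]  = -14
Downtime = -2Defects - 2Feed + 3  [with Defects=-14, Feed=-6]  = 43

43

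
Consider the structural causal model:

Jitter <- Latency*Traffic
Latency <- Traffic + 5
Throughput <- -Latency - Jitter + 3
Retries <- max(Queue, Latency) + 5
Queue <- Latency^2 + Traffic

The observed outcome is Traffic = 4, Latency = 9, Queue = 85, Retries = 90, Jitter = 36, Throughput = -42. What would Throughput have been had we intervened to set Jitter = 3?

The intervention breaks the incoming arrows to Jitter: Jitter <- Latency*Traffic no longer applies, and Jitter = 3.
Latency = Traffic + 5  [with Traffic=4]  = 9
Throughput = -Latency - Jitter + 3  [with Latency=9, Jitter=3]  = -9

-9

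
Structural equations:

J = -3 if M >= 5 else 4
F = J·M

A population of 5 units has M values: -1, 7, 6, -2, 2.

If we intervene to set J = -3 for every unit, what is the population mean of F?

do(J=-3) breaks J's dependence on M. With J=-3 fixed, F across the units is 3, -21, -18, 6, -6, mean -7.2.

-7.2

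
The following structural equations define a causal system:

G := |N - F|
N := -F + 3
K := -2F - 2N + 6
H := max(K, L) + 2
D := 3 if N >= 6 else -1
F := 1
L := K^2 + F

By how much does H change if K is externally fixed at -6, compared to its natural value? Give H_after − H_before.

36

The intervention breaks the incoming arrows to K: K := -2F - 2N + 6 no longer applies, and K = -6.
L = K^2 + F  [with K=-6, F=1]  = 37
H = max(K, L) + 2  [with K=-6, L=37]  = 39
Without intervention: N = -F + 3  [with F=1]  = 2; K = -2F - 2N + 6  [with F=1, N=2]  = 0; L = K^2 + F  [with K=0, F=1]  = 1; H = max(K, L) + 2  [with K=0, L=1]  = 3.
Change = 39 − 3 = 36.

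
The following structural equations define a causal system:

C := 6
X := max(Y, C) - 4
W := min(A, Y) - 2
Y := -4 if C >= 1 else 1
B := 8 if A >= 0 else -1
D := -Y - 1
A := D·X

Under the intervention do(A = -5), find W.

Under do(A=-5), the mechanism A := D·X is discarded; A is fixed at -5.
Y = -4 if C >= 1 else 1  [with C=6]  = -4
W = min(A, Y) - 2  [with A=-5, Y=-4]  = -7

-7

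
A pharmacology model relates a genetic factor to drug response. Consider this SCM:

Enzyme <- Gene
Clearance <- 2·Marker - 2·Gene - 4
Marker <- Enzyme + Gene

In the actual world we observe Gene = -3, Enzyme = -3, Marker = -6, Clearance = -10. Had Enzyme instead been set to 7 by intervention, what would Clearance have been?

10

Under do(Enzyme=7), the mechanism Enzyme <- Gene is discarded; Enzyme is fixed at 7.
Marker = Enzyme + Gene  [with Enzyme=7, Gene=-3]  = 4
Clearance = 2·Marker - 2·Gene - 4  [with Marker=4, Gene=-3]  = 10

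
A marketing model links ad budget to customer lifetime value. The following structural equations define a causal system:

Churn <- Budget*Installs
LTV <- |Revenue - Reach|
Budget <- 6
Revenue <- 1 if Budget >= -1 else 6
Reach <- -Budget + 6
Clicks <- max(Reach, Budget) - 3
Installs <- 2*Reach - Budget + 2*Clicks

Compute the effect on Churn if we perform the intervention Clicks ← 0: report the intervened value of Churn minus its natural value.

do(Clicks=0) replaces the equation Clicks <- max(Reach, Budget) - 3 with the constant Clicks = 0.
Reach = -Budget + 6  [with Budget=6]  = 0
Installs = 2*Reach - Budget + 2*Clicks  [with Reach=0, Budget=6, Clicks=0]  = -6
Churn = Budget*Installs  [with Budget=6, Installs=-6]  = -36
Without intervention: Reach = -Budget + 6  [with Budget=6]  = 0; Clicks = max(Reach, Budget) - 3  [with Reach=0, Budget=6]  = 3; Installs = 2*Reach - Budget + 2*Clicks  [with Reach=0, Budget=6, Clicks=3]  = 0; Churn = Budget*Installs  [with Budget=6, Installs=0]  = 0.
Change = -36 − 0 = -36.

-36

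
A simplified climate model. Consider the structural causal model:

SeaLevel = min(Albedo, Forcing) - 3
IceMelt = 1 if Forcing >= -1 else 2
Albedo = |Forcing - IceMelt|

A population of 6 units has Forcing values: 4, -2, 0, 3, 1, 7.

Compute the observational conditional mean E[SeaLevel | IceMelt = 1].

-0.8

Conditioning on IceMelt=1 selects the 5 unit(s) with Forcing ∈ {4, 0, 3, 1, 7}. Their SeaLevel values: 0, -3, -1, -3, 3. Mean = -0.8.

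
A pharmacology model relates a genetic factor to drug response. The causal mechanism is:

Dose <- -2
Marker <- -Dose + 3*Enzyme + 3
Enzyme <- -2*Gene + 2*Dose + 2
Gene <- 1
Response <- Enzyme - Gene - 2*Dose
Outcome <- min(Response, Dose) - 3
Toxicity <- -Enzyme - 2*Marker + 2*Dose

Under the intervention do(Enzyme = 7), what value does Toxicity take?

The intervention breaks the incoming arrows to Enzyme: Enzyme <- -2*Gene + 2*Dose + 2 no longer applies, and Enzyme = 7.
Marker = -Dose + 3*Enzyme + 3  [with Dose=-2, Enzyme=7]  = 26
Toxicity = -Enzyme - 2*Marker + 2*Dose  [with Enzyme=7, Marker=26, Dose=-2]  = -63

-63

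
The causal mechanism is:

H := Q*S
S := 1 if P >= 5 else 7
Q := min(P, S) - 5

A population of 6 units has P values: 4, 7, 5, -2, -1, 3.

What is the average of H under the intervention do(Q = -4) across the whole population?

-20

Every unit gets Q=-4 under the intervention. H values become -28, -4, -4, -28, -28, -28; E[H|do(Q=-4)] = -20.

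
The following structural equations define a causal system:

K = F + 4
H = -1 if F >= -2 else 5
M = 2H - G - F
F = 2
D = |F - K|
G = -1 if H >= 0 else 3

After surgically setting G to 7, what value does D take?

4

The intervention breaks the incoming arrows to G: G = -1 if H >= 0 else 3 no longer applies, and G = 7.
No directed path runs from G to D, so D keeps its natural value.
K = F + 4  [with F=2]  = 6
D = |F - K|  [with F=2, K=6]  = 4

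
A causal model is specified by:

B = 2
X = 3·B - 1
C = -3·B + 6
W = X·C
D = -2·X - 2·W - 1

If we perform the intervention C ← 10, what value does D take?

do(C=10) replaces the equation C = -3·B + 6 with the constant C = 10.
X = 3·B - 1  [with B=2]  = 5
W = X·C  [with X=5, C=10]  = 50
D = -2·X - 2·W - 1  [with X=5, W=50]  = -111

-111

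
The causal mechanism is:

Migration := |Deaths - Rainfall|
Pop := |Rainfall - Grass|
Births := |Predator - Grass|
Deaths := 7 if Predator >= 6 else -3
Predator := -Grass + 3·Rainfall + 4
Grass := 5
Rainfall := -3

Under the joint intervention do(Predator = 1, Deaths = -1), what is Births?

4

The joint intervention fixes Predator = 1, Deaths = -1, removing each variable's own equation.
Births = |Predator - Grass|  [with Predator=1, Grass=5]  = 4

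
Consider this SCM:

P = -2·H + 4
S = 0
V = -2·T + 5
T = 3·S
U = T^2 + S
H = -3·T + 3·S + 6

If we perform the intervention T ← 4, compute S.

Under do(T=4), the mechanism T = 3·S is discarded; T is fixed at 4.
S is not downstream of the intervention, so its value is determined by the original equations.

0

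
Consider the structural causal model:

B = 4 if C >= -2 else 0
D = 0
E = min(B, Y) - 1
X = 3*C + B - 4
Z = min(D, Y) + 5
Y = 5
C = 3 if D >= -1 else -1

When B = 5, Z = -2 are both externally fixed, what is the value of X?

10

Setting B = 5, Z = -2 by intervention discards those variables' equations.
C = 3 if D >= -1 else -1  [with D=0]  = 3
X = 3*C + B - 4  [with C=3, B=5]  = 10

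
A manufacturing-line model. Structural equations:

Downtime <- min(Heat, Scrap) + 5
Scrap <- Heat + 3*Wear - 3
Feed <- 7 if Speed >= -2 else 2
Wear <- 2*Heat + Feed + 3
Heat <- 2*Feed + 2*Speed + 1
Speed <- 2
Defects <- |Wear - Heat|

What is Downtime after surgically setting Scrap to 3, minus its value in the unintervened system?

Intervening sets Scrap = 3 and removes its equation (Scrap <- Heat + 3*Wear - 3).
Feed = 7 if Speed >= -2 else 2  [with Speed=2]  = 7
Heat = 2*Feed + 2*Speed + 1  [with Feed=7, Speed=2]  = 19
Downtime = min(Heat, Scrap) + 5  [with Heat=19, Scrap=3]  = 8
Without intervention: Feed = 7 if Speed >= -2 else 2  [with Speed=2]  = 7; Heat = 2*Feed + 2*Speed + 1  [with Feed=7, Speed=2]  = 19; Wear = 2*Heat + Feed + 3  [with Heat=19, Feed=7]  = 48; Scrap = Heat + 3*Wear - 3  [with Heat=19, Wear=48]  = 160; Downtime = min(Heat, Scrap) + 5  [with Heat=19, Scrap=160]  = 24.
Change = 8 − 24 = -16.

-16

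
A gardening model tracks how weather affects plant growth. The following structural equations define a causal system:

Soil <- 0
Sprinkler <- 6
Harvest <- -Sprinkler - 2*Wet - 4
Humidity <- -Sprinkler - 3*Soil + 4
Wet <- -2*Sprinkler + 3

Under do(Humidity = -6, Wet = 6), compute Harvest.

The joint intervention fixes Humidity = -6, Wet = 6, removing each variable's own equation.
Harvest = -Sprinkler - 2*Wet - 4  [with Sprinkler=6, Wet=6]  = -22

-22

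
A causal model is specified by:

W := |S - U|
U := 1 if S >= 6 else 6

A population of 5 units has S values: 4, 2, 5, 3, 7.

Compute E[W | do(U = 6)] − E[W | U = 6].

do(U=6) breaks U's dependence on S. With U=6 fixed, W across the units is 2, 4, 1, 3, 1, mean 2.2.
Conditioning on U=6 selects the 4 unit(s) with S ∈ {4, 2, 5, 3}. Their W values: 2, 4, 1, 3. Mean = 2.5.
Difference = 2.2 − 2.5 = -0.3.

-0.3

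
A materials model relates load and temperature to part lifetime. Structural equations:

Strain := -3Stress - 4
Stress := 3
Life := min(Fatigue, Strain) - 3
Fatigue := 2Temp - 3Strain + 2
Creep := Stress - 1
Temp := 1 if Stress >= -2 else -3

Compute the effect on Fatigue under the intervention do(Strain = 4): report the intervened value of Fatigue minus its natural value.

do(Strain=4) replaces the equation Strain := -3Stress - 4 with the constant Strain = 4.
Temp = 1 if Stress >= -2 else -3  [with Stress=3]  = 1
Fatigue = 2Temp - 3Strain + 2  [with Temp=1, Strain=4]  = -8
Without intervention: Strain = -3Stress - 4  [with Stress=3]  = -13; Temp = 1 if Stress >= -2 else -3  [with Stress=3]  = 1; Fatigue = 2Temp - 3Strain + 2  [with Temp=1, Strain=-13]  = 43.
Change = -8 − 43 = -51.

-51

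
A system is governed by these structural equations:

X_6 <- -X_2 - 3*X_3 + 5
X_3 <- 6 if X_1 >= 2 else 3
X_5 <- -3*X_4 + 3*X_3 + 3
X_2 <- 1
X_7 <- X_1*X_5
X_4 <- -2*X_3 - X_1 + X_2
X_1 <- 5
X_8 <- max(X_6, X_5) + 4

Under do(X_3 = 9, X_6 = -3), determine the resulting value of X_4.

Setting X_3 = 9, X_6 = -3 by intervention discards those variables' equations.
X_4 = -2*X_3 - X_1 + X_2  [with X_3=9, X_1=5, X_2=1]  = -22

-22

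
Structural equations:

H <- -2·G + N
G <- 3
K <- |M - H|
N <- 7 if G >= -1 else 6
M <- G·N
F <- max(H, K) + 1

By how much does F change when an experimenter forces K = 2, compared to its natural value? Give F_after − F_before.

The intervention breaks the incoming arrows to K: K <- |M - H| no longer applies, and K = 2.
N = 7 if G >= -1 else 6  [with G=3]  = 7
H = -2·G + N  [with G=3, N=7]  = 1
F = max(H, K) + 1  [with H=1, K=2]  = 3
Without intervention: N = 7 if G >= -1 else 6  [with G=3]  = 7; M = G·N  [with G=3, N=7]  = 21; H = -2·G + N  [with G=3, N=7]  = 1; K = |M - H|  [with M=21, H=1]  = 20; F = max(H, K) + 1  [with H=1, K=20]  = 21.
Change = 3 − 21 = -18.

-18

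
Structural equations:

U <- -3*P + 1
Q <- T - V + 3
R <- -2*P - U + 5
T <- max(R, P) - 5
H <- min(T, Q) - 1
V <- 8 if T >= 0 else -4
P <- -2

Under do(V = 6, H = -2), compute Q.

Under do(V = 6, H = -2), each intervened variable's structural equation is replaced by its fixed value.
U = -3*P + 1  [with P=-2]  = 7
R = -2*P - U + 5  [with P=-2, U=7]  = 2
T = max(R, P) - 5  [with R=2, P=-2]  = -3
Q = T - V + 3  [with T=-3, V=6]  = -6

-6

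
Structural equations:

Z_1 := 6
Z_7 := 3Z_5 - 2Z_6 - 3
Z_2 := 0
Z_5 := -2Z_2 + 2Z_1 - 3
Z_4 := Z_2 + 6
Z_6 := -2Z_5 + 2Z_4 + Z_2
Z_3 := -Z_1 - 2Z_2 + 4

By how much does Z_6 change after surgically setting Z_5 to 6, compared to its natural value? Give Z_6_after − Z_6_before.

The intervention breaks the incoming arrows to Z_5: Z_5 := -2Z_2 + 2Z_1 - 3 no longer applies, and Z_5 = 6.
Z_4 = Z_2 + 6  [with Z_2=0]  = 6
Z_6 = -2Z_5 + 2Z_4 + Z_2  [with Z_5=6, Z_4=6, Z_2=0]  = 0
Without intervention: Z_4 = Z_2 + 6  [with Z_2=0]  = 6; Z_5 = -2Z_2 + 2Z_1 - 3  [with Z_2=0, Z_1=6]  = 9; Z_6 = -2Z_5 + 2Z_4 + Z_2  [with Z_5=9, Z_4=6, Z_2=0]  = -6.
Change = 0 − (-6) = 6.

6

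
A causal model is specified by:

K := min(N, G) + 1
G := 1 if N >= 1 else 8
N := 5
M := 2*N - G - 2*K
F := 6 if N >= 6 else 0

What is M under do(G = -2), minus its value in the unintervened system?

Under do(G=-2), the mechanism G := 1 if N >= 1 else 8 is discarded; G is fixed at -2.
K = min(N, G) + 1  [with N=5, G=-2]  = -1
M = 2*N - G - 2*K  [with N=5, G=-2, K=-1]  = 14
Without intervention: G = 1 if N >= 1 else 8  [with N=5]  = 1; K = min(N, G) + 1  [with N=5, G=1]  = 2; M = 2*N - G - 2*K  [with N=5, G=1, K=2]  = 5.
Change = 14 − 5 = 9.

9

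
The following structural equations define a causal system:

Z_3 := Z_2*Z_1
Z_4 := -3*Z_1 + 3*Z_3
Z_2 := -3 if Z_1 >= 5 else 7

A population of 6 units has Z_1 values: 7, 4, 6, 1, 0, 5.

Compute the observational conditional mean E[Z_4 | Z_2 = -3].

-72

E[Z_4|Z_2=-3] averages over only the 3 units with Z_2=-3 (Z_1 = 7, 6, 5): Z_4 = -84, -72, -60, mean -72.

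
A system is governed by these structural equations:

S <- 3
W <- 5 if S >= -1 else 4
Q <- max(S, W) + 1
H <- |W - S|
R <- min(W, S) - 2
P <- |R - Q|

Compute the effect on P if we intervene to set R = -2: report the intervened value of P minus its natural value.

The intervention breaks the incoming arrows to R: R <- min(W, S) - 2 no longer applies, and R = -2.
W = 5 if S >= -1 else 4  [with S=3]  = 5
Q = max(S, W) + 1  [with S=3, W=5]  = 6
P = |R - Q|  [with R=-2, Q=6]  = 8
Without intervention: W = 5 if S >= -1 else 4  [with S=3]  = 5; Q = max(S, W) + 1  [with S=3, W=5]  = 6; R = min(W, S) - 2  [with W=5, S=3]  = 1; P = |R - Q|  [with R=1, Q=6]  = 5.
Change = 8 − 5 = 3.

3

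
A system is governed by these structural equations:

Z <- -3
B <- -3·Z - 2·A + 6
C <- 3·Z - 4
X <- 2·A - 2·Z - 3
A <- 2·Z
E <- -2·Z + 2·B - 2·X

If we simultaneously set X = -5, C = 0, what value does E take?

Setting X = -5, C = 0 by intervention discards those variables' equations.
A = 2·Z  [with Z=-3]  = -6
B = -3·Z - 2·A + 6  [with Z=-3, A=-6]  = 27
E = -2·Z + 2·B - 2·X  [with Z=-3, B=27, X=-5]  = 70

70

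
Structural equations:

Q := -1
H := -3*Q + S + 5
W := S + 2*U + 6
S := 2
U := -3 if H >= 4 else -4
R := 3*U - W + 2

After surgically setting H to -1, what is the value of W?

do(H=-1) replaces the equation H := -3*Q + S + 5 with the constant H = -1.
U = -3 if H >= 4 else -4  [with H=-1]  = -4
W = S + 2*U + 6  [with S=2, U=-4]  = 0

0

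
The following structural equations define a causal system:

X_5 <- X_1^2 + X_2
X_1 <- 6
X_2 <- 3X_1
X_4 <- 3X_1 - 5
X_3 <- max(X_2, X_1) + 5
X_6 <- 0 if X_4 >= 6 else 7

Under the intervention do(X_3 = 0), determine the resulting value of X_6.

The intervention breaks the incoming arrows to X_3: X_3 <- max(X_2, X_1) + 5 no longer applies, and X_3 = 0.
No directed path runs from X_3 to X_6, so X_6 keeps its natural value.
X_4 = 3X_1 - 5  [with X_1=6]  = 13
X_6 = 0 if X_4 >= 6 else 7  [with X_4=13]  = 0

0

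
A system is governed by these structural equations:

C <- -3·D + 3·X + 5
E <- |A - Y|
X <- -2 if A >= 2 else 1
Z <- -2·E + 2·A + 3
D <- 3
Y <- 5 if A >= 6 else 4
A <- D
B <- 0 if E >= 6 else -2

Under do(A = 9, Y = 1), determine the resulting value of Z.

5

Under do(A = 9, Y = 1), each intervened variable's structural equation is replaced by its fixed value.
E = |A - Y|  [with A=9, Y=1]  = 8
Z = -2·E + 2·A + 3  [with E=8, A=9]  = 5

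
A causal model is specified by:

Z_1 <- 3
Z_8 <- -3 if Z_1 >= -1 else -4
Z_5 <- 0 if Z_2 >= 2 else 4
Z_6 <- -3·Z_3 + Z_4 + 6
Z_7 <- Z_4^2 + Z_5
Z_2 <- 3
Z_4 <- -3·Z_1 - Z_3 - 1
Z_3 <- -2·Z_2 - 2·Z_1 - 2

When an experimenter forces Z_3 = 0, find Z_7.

100

The intervention breaks the incoming arrows to Z_3: Z_3 <- -2·Z_2 - 2·Z_1 - 2 no longer applies, and Z_3 = 0.
Z_4 = -3·Z_1 - Z_3 - 1  [with Z_1=3, Z_3=0]  = -10
Z_5 = 0 if Z_2 >= 2 else 4  [with Z_2=3]  = 0
Z_7 = Z_4^2 + Z_5  [with Z_4=-10, Z_5=0]  = 100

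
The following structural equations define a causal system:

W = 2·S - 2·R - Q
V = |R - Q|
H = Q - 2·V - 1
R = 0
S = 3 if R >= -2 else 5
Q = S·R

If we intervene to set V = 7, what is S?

3

Under do(V=7), the mechanism V = |R - Q| is discarded; V is fixed at 7.
No directed path runs from V to S, so S keeps its natural value.
S = 3 if R >= -2 else 5  [with R=0]  = 3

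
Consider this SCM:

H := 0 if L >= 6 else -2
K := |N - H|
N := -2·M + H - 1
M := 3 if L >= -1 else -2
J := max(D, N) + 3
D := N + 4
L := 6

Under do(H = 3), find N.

The intervention breaks the incoming arrows to H: H := 0 if L >= 6 else -2 no longer applies, and H = 3.
M = 3 if L >= -1 else -2  [with L=6]  = 3
N = -2·M + H - 1  [with M=3, H=3]  = -4

-4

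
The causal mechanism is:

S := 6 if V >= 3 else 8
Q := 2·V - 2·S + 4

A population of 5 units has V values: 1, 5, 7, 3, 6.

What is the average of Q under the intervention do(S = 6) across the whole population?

0.8

The intervention sets S=6 in all 5 units regardless of V. Recomputing Q per unit gives -6, 2, 6, -2, 4; average 0.8.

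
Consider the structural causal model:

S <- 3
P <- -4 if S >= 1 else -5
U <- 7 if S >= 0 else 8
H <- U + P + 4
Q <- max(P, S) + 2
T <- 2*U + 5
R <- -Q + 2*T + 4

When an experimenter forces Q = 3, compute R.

Under do(Q=3), the mechanism Q <- max(P, S) + 2 is discarded; Q is fixed at 3.
U = 7 if S >= 0 else 8  [with S=3]  = 7
T = 2*U + 5  [with U=7]  = 19
R = -Q + 2*T + 4  [with Q=3, T=19]  = 39

39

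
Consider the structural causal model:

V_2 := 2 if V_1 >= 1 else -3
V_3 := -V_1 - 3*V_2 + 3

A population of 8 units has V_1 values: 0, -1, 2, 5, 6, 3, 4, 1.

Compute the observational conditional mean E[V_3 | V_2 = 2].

-6.5

Conditioning on V_2=2 selects the 6 unit(s) with V_1 ∈ {2, 5, 6, 3, 4, 1}. Their V_3 values: -5, -8, -9, -6, -7, -4. Mean = -6.5.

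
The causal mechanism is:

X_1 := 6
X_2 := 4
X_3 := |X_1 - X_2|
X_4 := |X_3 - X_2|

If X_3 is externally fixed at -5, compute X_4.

The intervention breaks the incoming arrows to X_3: X_3 := |X_1 - X_2| no longer applies, and X_3 = -5.
X_4 = |X_3 - X_2|  [with X_3=-5, X_2=4]  = 9

9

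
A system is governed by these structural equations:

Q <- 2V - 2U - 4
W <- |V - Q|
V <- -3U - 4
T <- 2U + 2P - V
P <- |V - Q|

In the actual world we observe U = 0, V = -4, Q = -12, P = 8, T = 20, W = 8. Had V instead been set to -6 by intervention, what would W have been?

10

Under do(V=-6), the mechanism V <- -3U - 4 is discarded; V is fixed at -6.
Q = 2V - 2U - 4  [with V=-6, U=0]  = -16
W = |V - Q|  [with V=-6, Q=-16]  = 10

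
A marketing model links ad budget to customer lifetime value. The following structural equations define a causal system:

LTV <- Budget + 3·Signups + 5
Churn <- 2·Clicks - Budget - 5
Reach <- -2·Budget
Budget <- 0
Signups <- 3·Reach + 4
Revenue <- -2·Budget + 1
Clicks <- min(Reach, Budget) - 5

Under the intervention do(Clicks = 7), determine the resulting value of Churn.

do(Clicks=7) replaces the equation Clicks <- min(Reach, Budget) - 5 with the constant Clicks = 7.
Churn = 2·Clicks - Budget - 5  [with Clicks=7, Budget=0]  = 9

9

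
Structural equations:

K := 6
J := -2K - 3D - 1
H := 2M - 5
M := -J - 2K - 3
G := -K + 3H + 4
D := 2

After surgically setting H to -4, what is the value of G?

The intervention breaks the incoming arrows to H: H := 2M - 5 no longer applies, and H = -4.
G = -K + 3H + 4  [with K=6, H=-4]  = -14

-14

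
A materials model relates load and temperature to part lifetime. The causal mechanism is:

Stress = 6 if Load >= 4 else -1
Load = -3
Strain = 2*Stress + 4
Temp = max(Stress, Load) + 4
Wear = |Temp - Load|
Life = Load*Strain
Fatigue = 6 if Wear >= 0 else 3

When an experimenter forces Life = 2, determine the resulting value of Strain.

2

Intervening sets Life = 2 and removes its equation (Life = Load*Strain).
Strain is not downstream of the intervention, so its value is determined by the original equations.
Stress = 6 if Load >= 4 else -1  [with Load=-3]  = -1
Strain = 2*Stress + 4  [with Stress=-1]  = 2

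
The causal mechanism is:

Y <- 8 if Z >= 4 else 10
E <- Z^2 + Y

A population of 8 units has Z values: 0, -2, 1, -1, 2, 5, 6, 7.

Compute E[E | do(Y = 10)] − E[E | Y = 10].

Every unit gets Y=10 under the intervention. E values become 10, 14, 11, 11, 14, 35, 46, 59; E[E|do(Y=10)] = 25.
Conditioning on Y=10 selects the 5 unit(s) with Z ∈ {0, -2, 1, -1, 2}. Their E values: 10, 14, 11, 11, 14. Mean = 12.
Difference = 25 − 12 = 13.

13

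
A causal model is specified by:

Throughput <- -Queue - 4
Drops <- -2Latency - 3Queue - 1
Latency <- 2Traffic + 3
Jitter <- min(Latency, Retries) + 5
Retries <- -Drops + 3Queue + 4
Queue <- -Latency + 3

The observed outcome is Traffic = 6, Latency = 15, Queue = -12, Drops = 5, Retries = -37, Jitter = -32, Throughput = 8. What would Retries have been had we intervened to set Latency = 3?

do(Latency=3) replaces the equation Latency <- 2Traffic + 3 with the constant Latency = 3.
Queue = -Latency + 3  [with Latency=3]  = 0
Drops = -2Latency - 3Queue - 1  [with Latency=3, Queue=0]  = -7
Retries = -Drops + 3Queue + 4  [with Drops=-7, Queue=0]  = 11

11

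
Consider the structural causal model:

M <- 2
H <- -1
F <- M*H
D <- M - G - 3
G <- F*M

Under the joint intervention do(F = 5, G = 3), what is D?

Setting F = 5, G = 3 by intervention discards those variables' equations.
D = M - G - 3  [with M=2, G=3]  = -4

-4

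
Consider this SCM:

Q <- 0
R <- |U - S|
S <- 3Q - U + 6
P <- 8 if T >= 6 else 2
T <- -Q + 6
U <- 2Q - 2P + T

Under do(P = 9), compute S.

do(P=9) replaces the equation P <- 8 if T >= 6 else 2 with the constant P = 9.
T = -Q + 6  [with Q=0]  = 6
U = 2Q - 2P + T  [with Q=0, P=9, T=6]  = -12
S = 3Q - U + 6  [with Q=0, U=-12]  = 18

18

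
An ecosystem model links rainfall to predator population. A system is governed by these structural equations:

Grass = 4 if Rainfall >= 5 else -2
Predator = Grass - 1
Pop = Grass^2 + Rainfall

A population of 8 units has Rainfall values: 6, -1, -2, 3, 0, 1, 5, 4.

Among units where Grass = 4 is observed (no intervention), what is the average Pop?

21.5

Observing Grass=4 restricts to units where Grass's equation naturally yields 4: Rainfall ∈ {6, 5}. In that subpopulation Pop = 22, 21, mean 21.5.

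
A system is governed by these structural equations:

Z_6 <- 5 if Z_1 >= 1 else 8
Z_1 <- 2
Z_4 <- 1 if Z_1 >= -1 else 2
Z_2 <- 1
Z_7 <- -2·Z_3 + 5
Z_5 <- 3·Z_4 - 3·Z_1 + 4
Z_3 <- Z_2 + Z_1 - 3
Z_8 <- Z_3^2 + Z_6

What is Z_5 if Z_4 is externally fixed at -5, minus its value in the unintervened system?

-18

Intervening sets Z_4 = -5 and removes its equation (Z_4 <- 1 if Z_1 >= -1 else 2).
Z_5 = 3·Z_4 - 3·Z_1 + 4  [with Z_4=-5, Z_1=2]  = -17
Without intervention: Z_4 = 1 if Z_1 >= -1 else 2  [with Z_1=2]  = 1; Z_5 = 3·Z_4 - 3·Z_1 + 4  [with Z_4=1, Z_1=2]  = 1.
Change = -17 − 1 = -18.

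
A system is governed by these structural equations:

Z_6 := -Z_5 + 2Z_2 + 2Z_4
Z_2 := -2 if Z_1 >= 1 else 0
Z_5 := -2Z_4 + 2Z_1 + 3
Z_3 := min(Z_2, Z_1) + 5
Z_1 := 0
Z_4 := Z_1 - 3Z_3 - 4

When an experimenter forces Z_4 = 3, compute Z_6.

Under do(Z_4=3), the mechanism Z_4 := Z_1 - 3Z_3 - 4 is discarded; Z_4 is fixed at 3.
Z_2 = -2 if Z_1 >= 1 else 0  [with Z_1=0]  = 0
Z_5 = -2Z_4 + 2Z_1 + 3  [with Z_4=3, Z_1=0]  = -3
Z_6 = -Z_5 + 2Z_2 + 2Z_4  [with Z_5=-3, Z_2=0, Z_4=3]  = 9

9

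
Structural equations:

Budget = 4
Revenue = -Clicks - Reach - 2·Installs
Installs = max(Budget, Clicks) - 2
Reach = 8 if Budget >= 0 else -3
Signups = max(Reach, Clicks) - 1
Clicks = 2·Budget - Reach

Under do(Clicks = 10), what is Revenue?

-34

The intervention breaks the incoming arrows to Clicks: Clicks = 2·Budget - Reach no longer applies, and Clicks = 10.
Reach = 8 if Budget >= 0 else -3  [with Budget=4]  = 8
Installs = max(Budget, Clicks) - 2  [with Budget=4, Clicks=10]  = 8
Revenue = -Clicks - Reach - 2·Installs  [with Clicks=10, Reach=8, Installs=8]  = -34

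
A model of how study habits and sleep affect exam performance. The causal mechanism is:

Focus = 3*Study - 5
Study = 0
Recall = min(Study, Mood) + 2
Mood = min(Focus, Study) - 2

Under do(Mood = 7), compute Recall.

The intervention breaks the incoming arrows to Mood: Mood = min(Focus, Study) - 2 no longer applies, and Mood = 7.
Recall = min(Study, Mood) + 2  [with Study=0, Mood=7]  = 2

2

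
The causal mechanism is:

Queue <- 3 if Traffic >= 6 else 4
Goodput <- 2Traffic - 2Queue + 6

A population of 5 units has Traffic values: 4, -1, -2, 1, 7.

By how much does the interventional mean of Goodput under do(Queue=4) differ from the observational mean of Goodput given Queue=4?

2.6

Every unit gets Queue=4 under the intervention. Goodput values become 6, -4, -6, 0, 12; E[Goodput|do(Queue=4)] = 1.6.
E[Goodput|Queue=4] averages over only the 4 units with Queue=4 (Traffic = 4, -1, -2, 1): Goodput = 6, -4, -6, 0, mean -1.
Difference = 1.6 − (-1) = 2.6.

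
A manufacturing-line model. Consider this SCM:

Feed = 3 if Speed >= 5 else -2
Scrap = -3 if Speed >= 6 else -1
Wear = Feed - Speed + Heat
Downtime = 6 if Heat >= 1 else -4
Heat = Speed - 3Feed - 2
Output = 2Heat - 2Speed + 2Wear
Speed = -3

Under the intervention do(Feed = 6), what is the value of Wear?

-14

Under do(Feed=6), the mechanism Feed = 3 if Speed >= 5 else -2 is discarded; Feed is fixed at 6.
Heat = Speed - 3Feed - 2  [with Speed=-3, Feed=6]  = -23
Wear = Feed - Speed + Heat  [with Feed=6, Speed=-3, Heat=-23]  = -14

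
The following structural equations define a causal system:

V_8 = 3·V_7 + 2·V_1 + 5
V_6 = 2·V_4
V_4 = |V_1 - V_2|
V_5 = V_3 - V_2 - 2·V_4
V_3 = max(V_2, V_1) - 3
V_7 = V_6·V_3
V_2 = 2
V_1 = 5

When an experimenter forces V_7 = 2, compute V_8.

21

do(V_7=2) replaces the equation V_7 = V_6·V_3 with the constant V_7 = 2.
V_8 = 3·V_7 + 2·V_1 + 5  [with V_7=2, V_1=5]  = 21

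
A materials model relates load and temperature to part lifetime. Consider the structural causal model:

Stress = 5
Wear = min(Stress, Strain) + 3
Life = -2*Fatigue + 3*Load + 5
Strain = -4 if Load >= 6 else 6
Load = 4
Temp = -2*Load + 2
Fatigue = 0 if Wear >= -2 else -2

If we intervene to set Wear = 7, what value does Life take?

17

Under do(Wear=7), the mechanism Wear = min(Stress, Strain) + 3 is discarded; Wear is fixed at 7.
Fatigue = 0 if Wear >= -2 else -2  [with Wear=7]  = 0
Life = -2*Fatigue + 3*Load + 5  [with Fatigue=0, Load=4]  = 17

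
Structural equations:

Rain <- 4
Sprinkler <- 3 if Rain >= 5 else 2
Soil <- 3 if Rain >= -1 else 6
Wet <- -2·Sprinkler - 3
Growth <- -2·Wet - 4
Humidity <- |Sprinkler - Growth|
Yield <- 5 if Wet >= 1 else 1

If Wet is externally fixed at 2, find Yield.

The intervention breaks the incoming arrows to Wet: Wet <- -2·Sprinkler - 3 no longer applies, and Wet = 2.
Yield = 5 if Wet >= 1 else 1  [with Wet=2]  = 5

5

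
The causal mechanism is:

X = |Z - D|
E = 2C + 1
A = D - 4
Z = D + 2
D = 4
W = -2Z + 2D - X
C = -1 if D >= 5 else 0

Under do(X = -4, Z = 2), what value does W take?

8

The joint intervention fixes X = -4, Z = 2, removing each variable's own equation.
W = -2Z + 2D - X  [with Z=2, D=4, X=-4]  = 8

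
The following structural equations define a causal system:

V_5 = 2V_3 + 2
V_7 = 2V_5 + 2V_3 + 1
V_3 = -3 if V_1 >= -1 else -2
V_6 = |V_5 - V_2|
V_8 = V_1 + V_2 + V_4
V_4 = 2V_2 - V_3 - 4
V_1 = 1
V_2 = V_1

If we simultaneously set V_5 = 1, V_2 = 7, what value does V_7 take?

Setting V_5 = 1, V_2 = 7 by intervention discards those variables' equations.
V_3 = -3 if V_1 >= -1 else -2  [with V_1=1]  = -3
V_7 = 2V_5 + 2V_3 + 1  [with V_5=1, V_3=-3]  = -3

-3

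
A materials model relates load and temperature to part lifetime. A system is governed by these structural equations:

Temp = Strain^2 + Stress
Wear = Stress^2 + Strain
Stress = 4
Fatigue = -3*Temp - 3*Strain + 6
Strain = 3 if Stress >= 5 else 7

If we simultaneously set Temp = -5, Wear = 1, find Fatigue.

Setting Temp = -5, Wear = 1 by intervention discards those variables' equations.
Strain = 3 if Stress >= 5 else 7  [with Stress=4]  = 7
Fatigue = -3*Temp - 3*Strain + 6  [with Temp=-5, Strain=7]  = 0

0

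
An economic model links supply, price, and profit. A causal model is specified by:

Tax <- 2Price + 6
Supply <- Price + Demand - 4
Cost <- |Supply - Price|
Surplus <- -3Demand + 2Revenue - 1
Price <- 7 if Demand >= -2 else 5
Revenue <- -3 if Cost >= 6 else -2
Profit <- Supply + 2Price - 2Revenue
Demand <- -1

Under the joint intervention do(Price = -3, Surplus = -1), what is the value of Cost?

Under do(Price = -3, Surplus = -1), each intervened variable's structural equation is replaced by its fixed value.
Supply = Price + Demand - 4  [with Price=-3, Demand=-1]  = -8
Cost = |Supply - Price|  [with Supply=-8, Price=-3]  = 5

5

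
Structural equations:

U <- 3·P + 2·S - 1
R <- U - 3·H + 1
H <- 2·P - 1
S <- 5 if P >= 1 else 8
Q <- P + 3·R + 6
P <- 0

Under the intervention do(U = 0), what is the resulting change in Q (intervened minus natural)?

Under do(U=0), the mechanism U <- 3·P + 2·S - 1 is discarded; U is fixed at 0.
H = 2·P - 1  [with P=0]  = -1
R = U - 3·H + 1  [with U=0, H=-1]  = 4
Q = P + 3·R + 6  [with P=0, R=4]  = 18
Without intervention: S = 5 if P >= 1 else 8  [with P=0]  = 8; H = 2·P - 1  [with P=0]  = -1; U = 3·P + 2·S - 1  [with P=0, S=8]  = 15; R = U - 3·H + 1  [with U=15, H=-1]  = 19; Q = P + 3·R + 6  [with P=0, R=19]  = 63.
Change = 18 − 63 = -45.

-45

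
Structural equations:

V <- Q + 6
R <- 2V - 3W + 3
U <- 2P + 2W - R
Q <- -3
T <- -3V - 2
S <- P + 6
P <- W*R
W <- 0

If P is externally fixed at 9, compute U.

9

do(P=9) replaces the equation P <- W*R with the constant P = 9.
V = Q + 6  [with Q=-3]  = 3
R = 2V - 3W + 3  [with V=3, W=0]  = 9
U = 2P + 2W - R  [with P=9, W=0, R=9]  = 9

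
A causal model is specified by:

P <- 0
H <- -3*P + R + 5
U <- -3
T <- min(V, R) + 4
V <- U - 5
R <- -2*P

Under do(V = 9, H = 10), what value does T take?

4

Setting V = 9, H = 10 by intervention discards those variables' equations.
R = -2*P  [with P=0]  = 0
T = min(V, R) + 4  [with V=9, R=0]  = 4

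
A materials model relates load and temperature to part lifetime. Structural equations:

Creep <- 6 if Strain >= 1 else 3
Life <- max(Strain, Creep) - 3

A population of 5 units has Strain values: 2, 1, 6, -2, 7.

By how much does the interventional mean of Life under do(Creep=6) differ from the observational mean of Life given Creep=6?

do(Creep=6) breaks Creep's dependence on Strain. With Creep=6 fixed, Life across the units is 3, 3, 3, 3, 4, mean 3.2.
Conditioning on Creep=6 selects the 4 unit(s) with Strain ∈ {2, 1, 6, 7}. Their Life values: 3, 3, 3, 4. Mean = 3.25.
Difference = 3.2 − 3.25 = -0.05.

-0.05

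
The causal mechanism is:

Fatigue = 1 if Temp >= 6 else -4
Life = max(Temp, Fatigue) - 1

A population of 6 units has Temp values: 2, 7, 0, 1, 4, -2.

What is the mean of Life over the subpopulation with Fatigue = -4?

0

Conditioning on Fatigue=-4 selects the 5 unit(s) with Temp ∈ {2, 0, 1, 4, -2}. Their Life values: 1, -1, 0, 3, -3. Mean = 0.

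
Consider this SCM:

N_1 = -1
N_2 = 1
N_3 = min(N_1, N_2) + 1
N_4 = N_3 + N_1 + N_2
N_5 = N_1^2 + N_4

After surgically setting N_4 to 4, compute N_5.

Intervening sets N_4 = 4 and removes its equation (N_4 = N_3 + N_1 + N_2).
N_5 = N_1^2 + N_4  [with N_1=-1, N_4=4]  = 5

5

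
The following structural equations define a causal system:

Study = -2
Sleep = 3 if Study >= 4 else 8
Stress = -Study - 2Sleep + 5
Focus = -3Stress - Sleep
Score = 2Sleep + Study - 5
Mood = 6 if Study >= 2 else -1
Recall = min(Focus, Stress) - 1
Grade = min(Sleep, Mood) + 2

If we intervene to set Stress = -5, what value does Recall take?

-6

The intervention breaks the incoming arrows to Stress: Stress = -Study - 2Sleep + 5 no longer applies, and Stress = -5.
Sleep = 3 if Study >= 4 else 8  [with Study=-2]  = 8
Focus = -3Stress - Sleep  [with Stress=-5, Sleep=8]  = 7
Recall = min(Focus, Stress) - 1  [with Focus=7, Stress=-5]  = -6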